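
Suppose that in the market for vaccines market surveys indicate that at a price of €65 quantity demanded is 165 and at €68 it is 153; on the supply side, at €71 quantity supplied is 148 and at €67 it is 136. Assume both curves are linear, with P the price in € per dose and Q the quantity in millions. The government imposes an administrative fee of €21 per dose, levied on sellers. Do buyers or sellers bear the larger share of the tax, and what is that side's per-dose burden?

Demand slope: (153 − 165)/(68 − 65) = -4, so Qd = 425 − 4P.
Supply slope: (136 − 148)/(67 − 71) = 3, so Qs = 3P − 65.
Before the tax: set 425 − 4P = 3P − 65 → P* = €70, Q* = 145.
With the tax collected from sellers, supply shifts: Qs = 3(P − 21) − 65.
New equilibrium: buyers pay €79, sellers receive €58, Q = 109. (Wedge: Pb − Ps = 21.)
Per-dose burden: buyers €9, sellers €12.
Sellers take the larger share because supply is less price-elastic here (demand slope 4 vs supply slope 3).
The less price-elastic side of the market bears the larger share of a per-unit tax.

Sellers bear the larger share: €12 per dose.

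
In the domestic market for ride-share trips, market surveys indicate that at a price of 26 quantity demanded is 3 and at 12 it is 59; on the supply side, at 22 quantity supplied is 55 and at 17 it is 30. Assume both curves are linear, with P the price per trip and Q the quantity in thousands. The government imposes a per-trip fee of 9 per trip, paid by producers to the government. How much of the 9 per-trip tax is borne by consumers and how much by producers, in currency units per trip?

Demand slope: (59 − 3)/(12 − 26) = -4, so Qd = 107 − 4P.
Supply slope: (30 − 55)/(17 − 22) = 5, so Qs = 5P − 55.
Before the tax: set 107 − 4P = 5P − 55 → P* = 18, Q* = 35.
With the tax collected from producers, supply shifts: Qs = 5(P − 9) − 55.
Solving gives Q = 15 with consumers paying 23 and producers receiving 14 (the 9 wedge).
Burden on consumers: 5; on producers: 4. (They sum to 9.)
The less price-elastic side of the market bears the larger share of a per-unit tax.

Consumers bear 5 per trip; producers bear 4 per trip.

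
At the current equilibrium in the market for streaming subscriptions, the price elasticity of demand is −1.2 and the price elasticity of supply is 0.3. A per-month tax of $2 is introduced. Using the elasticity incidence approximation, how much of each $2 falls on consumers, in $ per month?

Incidence ratio: consumers' share ≈ εs / (εs + |εd|) = 0.3 / (0.3 + 1.2) = 0.2.
So consumers bear ≈ 0.2 × $2 = $0.4; sellers bear $1.6.

Consumers bear ≈ $0.4 per month.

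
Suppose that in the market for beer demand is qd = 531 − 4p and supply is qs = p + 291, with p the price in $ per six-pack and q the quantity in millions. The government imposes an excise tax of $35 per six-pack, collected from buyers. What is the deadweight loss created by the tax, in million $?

Deadweight loss = $490 million.

Without the tax, 531 − 4p = p + 291 gives 5p = 240, so p* = $48 and q* = 339.
With the tax collected from buyers, demand (in seller-price terms) shifts: qd = 531 − 4(p + 35).
Solving gives q = 311 with buyers paying $55 and sellers receiving $20 (the $35 wedge).
Quantity falls by |ΔQ| = |339 − 311| = 28.
DWL = ½ · t · |ΔQ| = ½ · 35 · 28 = $490.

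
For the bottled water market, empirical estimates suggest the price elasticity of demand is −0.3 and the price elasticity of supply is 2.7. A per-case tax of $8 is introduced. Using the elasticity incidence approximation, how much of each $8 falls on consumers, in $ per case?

Incidence ratio: consumers' share ≈ εs / (εs + |εd|) = 2.7 / (2.7 + 0.3) = 0.9.
So consumers bear ≈ 0.9 × $8 = $7.2; sellers bear $0.8.

Consumers bear ≈ $7.2 per case.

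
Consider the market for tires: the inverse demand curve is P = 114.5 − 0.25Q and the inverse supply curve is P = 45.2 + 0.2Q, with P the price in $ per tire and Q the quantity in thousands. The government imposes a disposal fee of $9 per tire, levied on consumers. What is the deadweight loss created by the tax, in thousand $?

Deadweight loss = $90 thousand.

Rewrite in direct form: Qd = 458 − 4P and Qs = 5P − 226.
Before the tax: set 458 − 4P = 5P − 226 → P* = $76, Q* = 154.
With the tax collected from consumers, demand (in seller-price terms) shifts: Qd = 458 − 4(P + 9).
New equilibrium: consumers pay $81, suppliers receive $72, Q = 134. (Wedge: Pb − Ps = 9.)
Quantity falls by |ΔQ| = |154 − 134| = 20.
DWL = ½ · t · |ΔQ| = ½ · 9 · 20 = $90.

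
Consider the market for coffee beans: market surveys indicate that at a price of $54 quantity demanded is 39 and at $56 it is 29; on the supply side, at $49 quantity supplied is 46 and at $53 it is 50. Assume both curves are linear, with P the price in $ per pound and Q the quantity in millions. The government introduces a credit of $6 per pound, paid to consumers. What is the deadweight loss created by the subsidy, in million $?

Deadweight loss = $15 million.

Demand slope: (29 − 39)/(56 − 54) = -5, so Qd = 309 − 5P.
Supply slope: (50 − 46)/(53 − 49) = 1, so Qs = P − 3.
Without the subsidy, 309 − 5P = P − 3 gives 6P = 312, so P* = $52 and Q* = 49.
With a per-unit subsidy paid to consumers, each effectively pays P − 6, so demand becomes Qd = 309 − 5(P − 6).
Solving gives Q = 54 with consumers paying $51 and suppliers receiving $57 (the $6 wedge).
Quantity rises by |ΔQ| = |49 − 54| = 5.
DWL = ½ · t · |ΔQ| = ½ · 6 · 5 = $15.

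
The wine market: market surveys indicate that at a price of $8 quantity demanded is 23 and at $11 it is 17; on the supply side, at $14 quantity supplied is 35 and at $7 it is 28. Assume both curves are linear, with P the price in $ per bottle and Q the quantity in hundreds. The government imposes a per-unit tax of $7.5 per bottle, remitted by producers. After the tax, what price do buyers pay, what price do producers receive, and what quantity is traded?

Buyers pay $8.5; producers receive $1; quantity = 22.

Demand slope: (17 − 23)/(11 − 8) = -2, so Qd = 39 − 2P.
Supply slope: (28 − 35)/(7 − 14) = 1, so Qs = P + 21.
Without the tax, 39 − 2P = P + 21 gives 3P = 18, so P* = $6 and Q* = 27.
With the tax collected from producers, supply shifts: Qs = (P − 7.5) + 21.
New equilibrium: buyers pay $8.5, producers receive $1, Q = 22. (Wedge: Pb − Ps = 7.5.)
The less price-elastic side of the market bears the larger share of a per-unit tax.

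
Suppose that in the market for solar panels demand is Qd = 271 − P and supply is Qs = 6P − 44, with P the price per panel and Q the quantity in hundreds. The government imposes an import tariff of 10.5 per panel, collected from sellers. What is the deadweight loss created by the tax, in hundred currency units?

Deadweight loss = 47.25 hundred.

Before the tax: set 271 − P = 6P − 44 → P* = 45, Q* = 226.
With the tax collected from sellers, supply shifts: Qs = 6(P − 10.5) − 44.
New equilibrium: buyers pay 54, sellers receive 43.5, Q = 217. (Wedge: Pb − Ps = 10.5.)
Quantity falls by |ΔQ| = |226 − 217| = 9.
DWL = ½ · t · |ΔQ| = ½ · 10.5 · 9 = 47.25.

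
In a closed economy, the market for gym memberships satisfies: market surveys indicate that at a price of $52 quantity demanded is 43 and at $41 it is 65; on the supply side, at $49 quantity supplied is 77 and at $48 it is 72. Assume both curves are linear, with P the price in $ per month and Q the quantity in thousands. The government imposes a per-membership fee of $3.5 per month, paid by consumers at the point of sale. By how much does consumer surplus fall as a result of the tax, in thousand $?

Consumer surplus falls by $136.25 thousand.

Demand slope: (65 − 43)/(41 − 52) = -2, so Qd = 147 − 2P.
Supply slope: (72 − 77)/(48 − 49) = 5, so Qs = 5P − 168.
Without the tax, 147 − 2P = 5P − 168 gives 7P = 315, so P* = $45 and Q* = 57.
With the tax collected from consumers, demand (in seller-price terms) shifts: Qd = 147 − 2(P + 3.5).
Solving gives Q = 52 with consumers paying $47.5 and suppliers receiving $44 (the $3.5 wedge).
ΔCS is the trapezoid between Q = 52 and Q = 57 of height $2.5: ½ · (57 + 52) · 2.5 = $136.25.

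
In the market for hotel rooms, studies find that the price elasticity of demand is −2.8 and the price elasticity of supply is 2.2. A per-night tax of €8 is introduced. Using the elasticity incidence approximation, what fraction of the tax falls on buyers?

Buyers' share ≈ 0.44.

Incidence ratio: buyers' share ≈ εs / (εs + |εd|) = 2.2 / (2.2 + 2.8) = 0.44.
Supply is the less elastic side, so buyers bear the smaller share.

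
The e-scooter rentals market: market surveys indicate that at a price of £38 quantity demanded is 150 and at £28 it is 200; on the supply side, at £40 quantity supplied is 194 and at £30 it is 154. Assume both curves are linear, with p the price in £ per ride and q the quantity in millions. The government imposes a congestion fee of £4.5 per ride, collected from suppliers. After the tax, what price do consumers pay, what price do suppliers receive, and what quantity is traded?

Consumers pay £36; suppliers receive £31.5; quantity = 160.

Demand slope: (200 − 150)/(28 − 38) = -5, so qd = 340 − 5p.
Supply slope: (154 − 194)/(30 − 40) = 4, so qs = 4p + 34.
Without the tax, 340 − 5p = 4p + 34 gives 9p = 306, so p* = £34 and q* = 170.
With the tax collected from suppliers, supply shifts: qs = 4(p − 4.5) + 34.
Solving gives q = 160 with consumers paying £36 and suppliers receiving £31.5 (the £4.5 wedge).
The less price-elastic side of the market bears the larger share of a per-unit tax.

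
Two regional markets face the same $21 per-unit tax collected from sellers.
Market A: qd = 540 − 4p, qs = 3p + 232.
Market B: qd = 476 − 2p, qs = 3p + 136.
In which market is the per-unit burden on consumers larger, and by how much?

Market B, by $3.6.

Market A: pre-tax p* = $44, q* = 364; post-tax q = 328; per-unit burden on consumers = $9.
Market B: pre-tax p* = $68, q* = 340; post-tax q = 314.8; per-unit burden on consumers = $12.6.
Difference: $9 vs $12.6 → market B is larger by $3.6.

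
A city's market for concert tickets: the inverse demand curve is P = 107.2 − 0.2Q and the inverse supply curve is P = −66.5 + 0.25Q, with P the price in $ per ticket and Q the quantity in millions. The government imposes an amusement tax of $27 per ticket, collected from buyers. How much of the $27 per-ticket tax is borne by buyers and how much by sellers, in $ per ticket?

Buyers bear $12 per ticket; sellers bear $15 per ticket.

Rewrite in direct form: Qd = 536 − 5P and Qs = 4P + 266.
Without the tax, 536 − 5P = 4P + 266 gives 9P = 270, so P* = $30 and Q* = 386.
With the tax collected from buyers, demand (in seller-price terms) shifts: Qd = 536 − 5(P + 27).
New equilibrium: buyers pay $42, sellers receive $15, Q = 326. (Wedge: Pb − Ps = 27.)
Burden on buyers: $12; on sellers: $15. (They sum to $27.)
The less price-elastic side of the market bears the larger share of a per-unit tax.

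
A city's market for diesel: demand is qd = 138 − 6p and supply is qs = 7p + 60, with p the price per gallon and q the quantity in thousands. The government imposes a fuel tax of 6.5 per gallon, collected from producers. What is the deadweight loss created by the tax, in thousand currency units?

Deadweight loss = 68.25 thousand.

Before the tax: set 138 − 6p = 7p + 60 → p* = 6, q* = 102.
With the tax collected from producers, supply shifts: qs = 7(p − 6.5) + 60.
New equilibrium: consumers pay 9.5, producers receive 3, q = 81. (Wedge: pb − ps = 6.5.)
Quantity falls by |ΔQ| = |102 − 81| = 21.
DWL = ½ · t · |ΔQ| = ½ · 6.5 · 21 = 68.25.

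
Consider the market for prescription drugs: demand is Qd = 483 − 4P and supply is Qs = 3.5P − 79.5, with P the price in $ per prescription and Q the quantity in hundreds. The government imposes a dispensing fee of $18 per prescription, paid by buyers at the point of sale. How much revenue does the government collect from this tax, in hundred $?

Without the tax, 483 − 4P = 3.5P − 79.5 gives 7.5P = 562.5, so P* = $75 and Q* = 183.
With the tax collected from buyers, demand (in seller-price terms) shifts: Qd = 483 − 4(P + 18).
Solving gives Q = 149.4 with buyers paying $83.4 and sellers receiving $65.4 (the $18 wedge).
Revenue = t · Q = 18 · 149.4 = $2689.2.

Tax revenue = $2689.2 hundred.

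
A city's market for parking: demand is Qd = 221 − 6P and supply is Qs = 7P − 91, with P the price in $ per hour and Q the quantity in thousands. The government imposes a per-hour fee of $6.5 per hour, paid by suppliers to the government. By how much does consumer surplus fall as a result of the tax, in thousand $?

Consumer surplus falls by $232.75 thousand.

Before the tax: set 221 − 6P = 7P − 91 → P* = $24, Q* = 77.
With the tax collected from suppliers, supply shifts: Qs = 7(P − 6.5) − 91.
New equilibrium: buyers pay $27.5, suppliers receive $21, Q = 56. (Wedge: Pb − Ps = 6.5.)
ΔCS is the trapezoid between Q = 56 and Q = 77 of height $3.5: ½ · (77 + 56) · 3.5 = $232.75.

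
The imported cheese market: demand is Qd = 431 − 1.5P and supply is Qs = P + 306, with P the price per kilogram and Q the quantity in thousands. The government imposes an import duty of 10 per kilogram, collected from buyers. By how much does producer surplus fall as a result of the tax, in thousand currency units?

Before the tax: set 431 − 1.5P = P + 306 → P* = 50, Q* = 356.
With the tax collected from buyers, demand (in seller-price terms) shifts: Qd = 431 − 1.5(P + 10).
New equilibrium: buyers pay 54, producers receive 44, Q = 350. (Wedge: Pb − Ps = 10.)
ΔPS is the trapezoid between Q = 350 and Q = 356 of height 6: ½ · (356 + 350) · 6 = 2118.

Producer surplus falls by 2118 thousand.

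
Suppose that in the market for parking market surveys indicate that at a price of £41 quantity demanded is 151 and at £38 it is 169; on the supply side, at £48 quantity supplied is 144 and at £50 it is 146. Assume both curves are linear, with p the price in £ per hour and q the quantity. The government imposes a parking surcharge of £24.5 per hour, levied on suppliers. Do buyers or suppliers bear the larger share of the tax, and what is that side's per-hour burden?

Suppliers bear the larger share: £21 per hour.

Demand slope: (169 − 151)/(38 − 41) = -6, so qd = 397 − 6p.
Supply slope: (146 − 144)/(50 − 48) = 1, so qs = p + 96.
Without the tax, 397 − 6p = p + 96 gives 7p = 301, so p* = £43 and q* = 139.
With the tax collected from suppliers, supply shifts: qs = (p − 24.5) + 96.
New equilibrium: buyers pay £46.5, suppliers receive £22, q = 118. (Wedge: pb − ps = 24.5.)
Per-hour burden: buyers £3.5, suppliers £21.
Suppliers take the larger share because supply is less price-elastic here (demand slope 6 vs supply slope 1).
The less price-elastic side of the market bears the larger share of a per-unit tax.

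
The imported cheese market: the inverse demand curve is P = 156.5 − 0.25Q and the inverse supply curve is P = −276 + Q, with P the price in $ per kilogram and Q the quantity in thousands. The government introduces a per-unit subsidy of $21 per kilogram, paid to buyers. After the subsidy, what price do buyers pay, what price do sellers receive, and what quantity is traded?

Buyers pay $65.8; sellers receive $86.8; quantity = 362.8.

Inverting to Q(P) form: Qd = 626 − 4P; Qs = P + 276.
Without the subsidy, 626 − 4P = P + 276 gives 5P = 350, so P* = $70 and Q* = 346.
With a per-unit subsidy paid to buyers, each effectively pays P − 21, so demand becomes Qd = 626 − 4(P − 21).
Solving gives Q = 362.8 with buyers paying $65.8 and sellers receiving $86.8 (the $21 wedge).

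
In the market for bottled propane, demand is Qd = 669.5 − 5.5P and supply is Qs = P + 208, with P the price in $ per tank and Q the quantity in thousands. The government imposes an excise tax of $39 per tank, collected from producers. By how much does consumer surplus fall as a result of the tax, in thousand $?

Before the tax: set 669.5 − 5.5P = P + 208 → P* = $71, Q* = 279.
With the tax collected from producers, supply shifts: Qs = (P − 39) + 208.
Solving gives Q = 246 with consumers paying $77 and producers receiving $38 (the $39 wedge).
ΔCS is the trapezoid between Q = 246 and Q = 279 of height $6: ½ · (279 + 246) · 6 = $1575.

Consumer surplus falls by $1575 thousand.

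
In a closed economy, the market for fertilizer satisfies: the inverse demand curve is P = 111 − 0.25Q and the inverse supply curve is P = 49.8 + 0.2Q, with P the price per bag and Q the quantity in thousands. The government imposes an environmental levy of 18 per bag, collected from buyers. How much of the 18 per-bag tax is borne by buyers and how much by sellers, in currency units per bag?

Buyers bear 10 per bag; sellers bear 8 per bag.

Rewrite in direct form: Qd = 444 − 4P and Qs = 5P − 249.
Without the tax, 444 − 4P = 5P − 249 gives 9P = 693, so P* = 77 and Q* = 136.
With the tax collected from buyers, demand (in seller-price terms) shifts: Qd = 444 − 4(P + 18).
Solving gives Q = 96 with buyers paying 87 and sellers receiving 69 (the 18 wedge).
Burden on buyers: 10; on sellers: 8. (They sum to 18.)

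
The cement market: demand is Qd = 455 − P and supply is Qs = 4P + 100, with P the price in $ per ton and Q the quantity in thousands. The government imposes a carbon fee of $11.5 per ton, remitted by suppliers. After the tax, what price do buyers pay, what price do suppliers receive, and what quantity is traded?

Before the tax: set 455 − P = 4P + 100 → P* = $71, Q* = 384.
With the tax collected from suppliers, supply shifts: Qs = 4(P − 11.5) + 100.
New equilibrium: buyers pay $80.2, suppliers receive $68.7, Q = 374.8. (Wedge: Pb − Ps = 11.5.)
The less price-elastic side of the market bears the larger share of a per-unit tax.

Buyers pay $80.2; suppliers receive $68.7; quantity = 374.8.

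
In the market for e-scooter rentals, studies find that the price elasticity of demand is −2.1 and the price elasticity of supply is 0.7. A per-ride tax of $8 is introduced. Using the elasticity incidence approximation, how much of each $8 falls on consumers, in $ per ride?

Consumers bear ≈ $2 per ride.

Incidence ratio: consumers' share ≈ εs / (εs + |εd|) = 0.7 / (0.7 + 2.1) = 0.25.
So consumers bear ≈ 0.25 × $8 = $2; sellers bear $6.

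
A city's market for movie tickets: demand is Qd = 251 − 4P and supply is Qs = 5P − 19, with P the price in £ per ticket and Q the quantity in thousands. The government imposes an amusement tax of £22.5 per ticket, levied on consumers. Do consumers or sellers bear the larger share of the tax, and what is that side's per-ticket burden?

Consumers bear the larger share: £12.5 per ticket.

Without the tax, 251 − 4P = 5P − 19 gives 9P = 270, so P* = £30 and Q* = 131.
With the tax collected from consumers, demand (in seller-price terms) shifts: Qd = 251 − 4(P + 22.5).
Solving gives Q = 81 with consumers paying £42.5 and sellers receiving £20 (the £22.5 wedge).
Per-ticket burden: consumers £12.5, sellers £10.
Consumers take the larger share because demand is less price-elastic here (demand slope 4 vs supply slope 5).
The less price-elastic side of the market bears the larger share of a per-unit tax.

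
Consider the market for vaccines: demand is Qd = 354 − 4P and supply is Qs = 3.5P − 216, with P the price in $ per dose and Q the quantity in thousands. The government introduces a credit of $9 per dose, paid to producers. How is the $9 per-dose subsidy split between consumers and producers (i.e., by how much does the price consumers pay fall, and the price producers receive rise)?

Consumers gain $4.2 per dose; producers gain $4.8 per dose.

Before the subsidy: set 354 − 4P = 3.5P − 216 → P* = $76, Q* = 50.
With a per-unit subsidy paid to producers, each receives P + 9 per unit sold, so supply becomes Qs = 3.5(P + 9) − 216.
Solving gives Q = 66.8 with consumers paying $71.8 and producers receiving $80.8 (the $9 wedge).
Gain to consumers: $4.2; to producers: $4.8. (They sum to $9.)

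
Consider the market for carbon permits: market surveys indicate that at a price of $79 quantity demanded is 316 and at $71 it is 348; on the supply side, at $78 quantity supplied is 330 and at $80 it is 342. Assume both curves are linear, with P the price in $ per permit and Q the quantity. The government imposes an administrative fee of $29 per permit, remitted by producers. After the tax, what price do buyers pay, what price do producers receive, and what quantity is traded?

Buyers pay $94.4; producers receive $65.4; quantity = 254.4.

Demand slope: (348 − 316)/(71 − 79) = -4, so Qd = 632 − 4P.
Supply slope: (342 − 330)/(80 − 78) = 6, so Qs = 6P − 138.
Without the tax, 632 − 4P = 6P − 138 gives 10P = 770, so P* = $77 and Q* = 324.
With the tax collected from producers, supply shifts: Qs = 6(P − 29) − 138.
New equilibrium: buyers pay $94.4, producers receive $65.4, Q = 254.4. (Wedge: Pb − Ps = 29.)
The less price-elastic side of the market bears the larger share of a per-unit tax.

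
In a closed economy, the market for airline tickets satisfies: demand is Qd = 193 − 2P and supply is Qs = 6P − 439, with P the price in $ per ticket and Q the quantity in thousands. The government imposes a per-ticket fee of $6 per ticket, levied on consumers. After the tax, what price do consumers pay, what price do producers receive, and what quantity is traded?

Consumers pay $83.5; producers receive $77.5; quantity = 26.

Without the tax, 193 − 2P = 6P − 439 gives 8P = 632, so P* = $79 and Q* = 35.
With the tax collected from consumers, demand (in seller-price terms) shifts: Qd = 193 − 2(P + 6).
New equilibrium: consumers pay $83.5, producers receive $77.5, Q = 26. (Wedge: Pb − Ps = 6.)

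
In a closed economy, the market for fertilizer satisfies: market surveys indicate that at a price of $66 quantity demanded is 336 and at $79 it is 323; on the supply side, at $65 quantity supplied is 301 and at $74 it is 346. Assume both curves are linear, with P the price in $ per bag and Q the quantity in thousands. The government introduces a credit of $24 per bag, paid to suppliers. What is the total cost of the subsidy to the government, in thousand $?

Demand slope: (323 − 336)/(79 − 66) = -1, so Qd = 402 − P.
Supply slope: (346 − 301)/(74 − 65) = 5, so Qs = 5P − 24.
Without the subsidy, 402 − P = 5P − 24 gives 6P = 426, so P* = $71 and Q* = 331.
With a per-unit subsidy paid to suppliers, each receives P + 24 per unit sold, so supply becomes Qs = 5(P + 24) − 24.
Solving gives Q = 351 with consumers paying $51 and suppliers receiving $75 (the $24 wedge).
Outlay = t · Q = 24 · 351 = $8424.

Government outlay = $8424 thousand.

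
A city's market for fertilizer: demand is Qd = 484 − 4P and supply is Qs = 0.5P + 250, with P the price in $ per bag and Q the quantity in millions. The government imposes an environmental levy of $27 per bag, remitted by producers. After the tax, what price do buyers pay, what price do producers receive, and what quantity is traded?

Before the tax: set 484 − 4P = 0.5P + 250 → P* = $52, Q* = 276.
With the tax collected from producers, supply shifts: Qs = 0.5(P − 27) + 250.
Solving gives Q = 264 with buyers paying $55 and producers receiving $28 (the $27 wedge).
The less price-elastic side of the market bears the larger share of a per-unit tax.

Buyers pay $55; producers receive $28; quantity = 264.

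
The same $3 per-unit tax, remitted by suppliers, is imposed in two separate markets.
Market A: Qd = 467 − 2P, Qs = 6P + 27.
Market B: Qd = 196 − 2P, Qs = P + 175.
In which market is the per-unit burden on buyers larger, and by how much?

Market A: pre-tax P* = $55, Q* = 357; post-tax Q = 352.5; per-unit burden on buyers = $2.25.
Market B: pre-tax P* = $7, Q* = 182; post-tax Q = 180; per-unit burden on buyers = $1.
Difference: $2.25 vs $1 → market A is larger by $1.25.

Market A, by $1.25.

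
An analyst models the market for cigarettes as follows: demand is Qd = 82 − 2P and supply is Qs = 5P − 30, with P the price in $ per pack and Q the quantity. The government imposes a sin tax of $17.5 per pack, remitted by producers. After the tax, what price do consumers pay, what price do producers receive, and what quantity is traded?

Without the tax, 82 − 2P = 5P − 30 gives 7P = 112, so P* = $16 and Q* = 50.
With the tax collected from producers, supply shifts: Qs = 5(P − 17.5) − 30.
Solving gives Q = 25 with consumers paying $28.5 and producers receiving $11 (the $17.5 wedge).

Consumers pay $28.5; producers receive $11; quantity = 25.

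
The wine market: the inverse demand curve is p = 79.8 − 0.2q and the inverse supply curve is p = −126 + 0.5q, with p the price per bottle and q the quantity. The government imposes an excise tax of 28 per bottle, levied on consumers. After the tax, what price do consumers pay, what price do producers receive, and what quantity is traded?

Consumers pay 29; producers receive 1; quantity = 254.

Rewrite in direct form: qd = 399 − 5p and qs = 2p + 252.
Without the tax, 399 − 5p = 2p + 252 gives 7p = 147, so p* = 21 and q* = 294.
With the tax collected from consumers, demand (in seller-price terms) shifts: qd = 399 − 5(p + 28).
New equilibrium: consumers pay 29, producers receive 1, q = 254. (Wedge: pb − ps = 28.)
The less price-elastic side of the market bears the larger share of a per-unit tax.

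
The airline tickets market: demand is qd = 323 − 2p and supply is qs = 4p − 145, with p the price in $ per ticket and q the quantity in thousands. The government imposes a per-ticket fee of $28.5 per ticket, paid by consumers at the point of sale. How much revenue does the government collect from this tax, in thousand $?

Tax revenue = $3676.5 thousand.

Before the tax: set 323 − 2p = 4p − 145 → p* = $78, q* = 167.
With the tax collected from consumers, demand (in seller-price terms) shifts: qd = 323 − 2(p + 28.5).
Solving gives q = 129 with consumers paying $97 and suppliers receiving $68.5 (the $28.5 wedge).
Revenue = t · Q = 28.5 · 129 = $3676.5.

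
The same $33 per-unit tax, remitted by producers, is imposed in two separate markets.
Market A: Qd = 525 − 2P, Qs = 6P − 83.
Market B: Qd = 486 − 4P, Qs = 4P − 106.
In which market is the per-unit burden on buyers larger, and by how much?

Market A, by $8.25.

Market A: pre-tax P* = $76, Q* = 373; post-tax Q = 323.5; per-unit burden on buyers = $24.75.
Market B: pre-tax P* = $74, Q* = 190; post-tax Q = 124; per-unit burden on buyers = $16.5.
Difference: $24.75 vs $16.5 → market A is larger by $8.25.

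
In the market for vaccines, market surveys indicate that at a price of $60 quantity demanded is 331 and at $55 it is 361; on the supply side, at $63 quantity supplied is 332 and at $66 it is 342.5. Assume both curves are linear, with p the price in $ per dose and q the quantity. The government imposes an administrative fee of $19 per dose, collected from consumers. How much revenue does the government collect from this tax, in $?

Tax revenue = $5377.

Demand slope: (361 − 331)/(55 − 60) = -6, so qd = 691 − 6p.
Supply slope: (342.5 − 332)/(66 − 63) = 3.5, so qs = 3.5p + 111.5.
Before the tax: set 691 − 6p = 3.5p + 111.5 → p* = $61, q* = 325.
With the tax collected from consumers, demand (in seller-price terms) shifts: qd = 691 − 6(p + 19).
Solving gives q = 283 with consumers paying $68 and producers receiving $49 (the $19 wedge).
Revenue = t · Q = 19 · 283 = $5377.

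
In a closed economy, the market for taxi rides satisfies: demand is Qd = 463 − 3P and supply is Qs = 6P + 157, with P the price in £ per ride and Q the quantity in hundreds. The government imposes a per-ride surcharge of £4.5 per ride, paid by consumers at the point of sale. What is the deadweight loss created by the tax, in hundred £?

Deadweight loss = £20.25 hundred.

Without the tax, 463 − 3P = 6P + 157 gives 9P = 306, so P* = £34 and Q* = 361.
With the tax collected from consumers, demand (in seller-price terms) shifts: Qd = 463 − 3(P + 4.5).
Solving gives Q = 352 with consumers paying £37 and sellers receiving £32.5 (the £4.5 wedge).
Quantity falls by |ΔQ| = |361 − 352| = 9.
DWL = ½ · t · |ΔQ| = ½ · 4.5 · 9 = £20.25.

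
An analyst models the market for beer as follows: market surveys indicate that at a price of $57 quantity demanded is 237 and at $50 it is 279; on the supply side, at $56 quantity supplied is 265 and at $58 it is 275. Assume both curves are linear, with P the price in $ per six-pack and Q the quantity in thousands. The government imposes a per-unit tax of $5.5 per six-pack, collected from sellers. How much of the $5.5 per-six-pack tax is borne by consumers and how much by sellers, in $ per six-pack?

Consumers bear $2.5 per six-pack; sellers bear $3 per six-pack.

Demand slope: (279 − 237)/(50 − 57) = -6, so Qd = 579 − 6P.
Supply slope: (275 − 265)/(58 − 56) = 5, so Qs = 5P − 15.
Without the tax, 579 − 6P = 5P − 15 gives 11P = 594, so P* = $54 and Q* = 255.
With the tax collected from sellers, supply shifts: Qs = 5(P − 5.5) − 15.
New equilibrium: consumers pay $56.5, sellers receive $51, Q = 240. (Wedge: Pb − Ps = 5.5.)
Burden on consumers: $2.5; on sellers: $3. (They sum to $5.5.)
The less price-elastic side of the market bears the larger share of a per-unit tax.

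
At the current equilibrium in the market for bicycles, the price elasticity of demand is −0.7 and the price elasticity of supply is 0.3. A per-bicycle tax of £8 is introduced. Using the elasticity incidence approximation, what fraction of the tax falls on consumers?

Consumers' share ≈ 0.3.

Incidence ratio: consumers' share ≈ εs / (εs + |εd|) = 0.3 / (0.3 + 0.7) = 0.3.
Supply is the less elastic side, so consumers bear the smaller share.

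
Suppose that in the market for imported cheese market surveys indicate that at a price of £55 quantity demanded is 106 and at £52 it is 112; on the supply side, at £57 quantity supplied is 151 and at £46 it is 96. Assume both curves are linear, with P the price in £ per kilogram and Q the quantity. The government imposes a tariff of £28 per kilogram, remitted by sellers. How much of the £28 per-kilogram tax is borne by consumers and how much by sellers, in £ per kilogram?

Demand slope: (112 − 106)/(52 − 55) = -2, so Qd = 216 − 2P.
Supply slope: (96 − 151)/(46 − 57) = 5, so Qs = 5P − 134.
Before the tax: set 216 − 2P = 5P − 134 → P* = £50, Q* = 116.
With the tax collected from sellers, supply shifts: Qs = 5(P − 28) − 134.
New equilibrium: consumers pay £70, sellers receive £42, Q = 76. (Wedge: Pb − Ps = 28.)
Burden on consumers: £20; on sellers: £8. (They sum to £28.)
The less price-elastic side of the market bears the larger share of a per-unit tax.

Consumers bear £20 per kilogram; sellers bear £8 per kilogram.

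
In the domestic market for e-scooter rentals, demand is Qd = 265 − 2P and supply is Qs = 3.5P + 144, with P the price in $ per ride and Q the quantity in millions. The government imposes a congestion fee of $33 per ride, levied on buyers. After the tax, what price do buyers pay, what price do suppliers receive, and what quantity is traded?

Buyers pay $43; suppliers receive $10; quantity = 179.

Without the tax, 265 − 2P = 3.5P + 144 gives 5.5P = 121, so P* = $22 and Q* = 221.
With the tax collected from buyers, demand (in seller-price terms) shifts: Qd = 265 − 2(P + 33).
New equilibrium: buyers pay $43, suppliers receive $10, Q = 179. (Wedge: Pb − Ps = 33.)
The less price-elastic side of the market bears the larger share of a per-unit tax.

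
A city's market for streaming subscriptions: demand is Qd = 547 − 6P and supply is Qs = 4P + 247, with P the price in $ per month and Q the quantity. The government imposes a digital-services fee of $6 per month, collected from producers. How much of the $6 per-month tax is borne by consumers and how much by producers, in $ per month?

Without the tax, 547 − 6P = 4P + 247 gives 10P = 300, so P* = $30 and Q* = 367.
With the tax collected from producers, supply shifts: Qs = 4(P − 6) + 247.
New equilibrium: consumers pay $32.4, producers receive $26.4, Q = 352.6. (Wedge: Pb − Ps = 6.)
Burden on consumers: $2.4; on producers: $3.6. (They sum to $6.)
The less price-elastic side of the market bears the larger share of a per-unit tax.

Consumers bear $2.4 per month; producers bear $3.6 per month.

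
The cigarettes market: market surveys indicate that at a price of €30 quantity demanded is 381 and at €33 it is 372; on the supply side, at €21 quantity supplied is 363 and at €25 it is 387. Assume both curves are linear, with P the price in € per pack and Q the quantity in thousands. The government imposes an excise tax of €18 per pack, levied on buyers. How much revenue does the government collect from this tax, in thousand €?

Demand slope: (372 − 381)/(33 − 30) = -3, so Qd = 471 − 3P.
Supply slope: (387 − 363)/(25 − 21) = 6, so Qs = 6P + 237.
Without the tax, 471 − 3P = 6P + 237 gives 9P = 234, so P* = €26 and Q* = 393.
With the tax collected from buyers, demand (in seller-price terms) shifts: Qd = 471 − 3(P + 18).
New equilibrium: buyers pay €38, producers receive €20, Q = 357. (Wedge: Pb − Ps = 18.)
Revenue = t · Q = 18 · 357 = €6426.

Tax revenue = €6426 thousand.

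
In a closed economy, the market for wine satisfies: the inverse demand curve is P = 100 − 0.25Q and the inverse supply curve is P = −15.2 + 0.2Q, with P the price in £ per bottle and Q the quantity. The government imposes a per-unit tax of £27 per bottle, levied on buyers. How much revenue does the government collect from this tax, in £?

Inverting to Q(P) form: Qd = 400 − 4P; Qs = 5P + 76.
Before the tax: set 400 − 4P = 5P + 76 → P* = £36, Q* = 256.
With the tax collected from buyers, demand (in seller-price terms) shifts: Qd = 400 − 4(P + 27).
New equilibrium: buyers pay £51, suppliers receive £24, Q = 196. (Wedge: Pb − Ps = 27.)
Revenue = t · Q = 27 · 196 = £5292.

Tax revenue = £5292.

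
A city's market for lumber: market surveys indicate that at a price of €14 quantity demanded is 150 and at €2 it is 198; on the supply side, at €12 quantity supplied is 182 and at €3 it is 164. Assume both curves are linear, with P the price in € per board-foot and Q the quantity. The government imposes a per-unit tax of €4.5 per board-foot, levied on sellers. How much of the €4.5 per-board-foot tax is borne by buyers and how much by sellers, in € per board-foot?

Demand slope: (198 − 150)/(2 − 14) = -4, so Qd = 206 − 4P.
Supply slope: (164 − 182)/(3 − 12) = 2, so Qs = 2P + 158.
Before the tax: set 206 − 4P = 2P + 158 → P* = €8, Q* = 174.
With the tax collected from sellers, supply shifts: Qs = 2(P − 4.5) + 158.
Solving gives Q = 168 with buyers paying €9.5 and sellers receiving €5 (the €4.5 wedge).
Burden on buyers: €1.5; on sellers: €3. (They sum to €4.5.)
The less price-elastic side of the market bears the larger share of a per-unit tax.

Buyers bear €1.5 per board-foot; sellers bear €3 per board-foot.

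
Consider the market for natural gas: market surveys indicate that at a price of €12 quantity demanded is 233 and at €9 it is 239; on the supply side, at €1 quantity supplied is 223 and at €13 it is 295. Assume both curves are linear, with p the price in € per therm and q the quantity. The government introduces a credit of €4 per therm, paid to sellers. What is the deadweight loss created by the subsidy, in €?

Demand slope: (239 − 233)/(9 − 12) = -2, so qd = 257 − 2p.
Supply slope: (295 − 223)/(13 − 1) = 6, so qs = 6p + 217.
Before the subsidy: set 257 − 2p = 6p + 217 → p* = €5, q* = 247.
With a per-unit subsidy paid to sellers, each receives p + 4 per unit sold, so supply becomes qs = 6(p + 4) + 217.
New equilibrium: buyers pay €2, sellers receive €6, q = 253. (Wedge: pb − ps = −4.)
Quantity rises by |ΔQ| = |247 − 253| = 6.
DWL = ½ · t · |ΔQ| = ½ · 4 · 6 = €12.

Deadweight loss = €12.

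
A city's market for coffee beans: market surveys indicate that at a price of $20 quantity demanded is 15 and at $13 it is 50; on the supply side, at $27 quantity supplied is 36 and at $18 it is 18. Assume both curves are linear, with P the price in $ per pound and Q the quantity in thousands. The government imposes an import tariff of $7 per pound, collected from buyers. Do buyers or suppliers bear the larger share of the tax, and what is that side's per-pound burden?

Suppliers bear the larger share: $5 per pound.

Demand slope: (50 − 15)/(13 − 20) = -5, so Qd = 115 − 5P.
Supply slope: (18 − 36)/(18 − 27) = 2, so Qs = 2P − 18.
Before the tax: set 115 − 5P = 2P − 18 → P* = $19, Q* = 20.
With the tax collected from buyers, demand (in seller-price terms) shifts: Qd = 115 − 5(P + 7).
New equilibrium: buyers pay $21, suppliers receive $14, Q = 10. (Wedge: Pb − Ps = 7.)
Per-pound burden: buyers $2, suppliers $5.
Suppliers take the larger share because supply is less price-elastic here (demand slope 5 vs supply slope 2).
The less price-elastic side of the market bears the larger share of a per-unit tax.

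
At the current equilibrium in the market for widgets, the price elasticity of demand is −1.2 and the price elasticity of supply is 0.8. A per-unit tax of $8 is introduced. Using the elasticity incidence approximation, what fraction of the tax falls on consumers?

Incidence ratio: consumers' share ≈ εs / (εs + |εd|) = 0.8 / (0.8 + 1.2) = 0.4.
Supply is the less elastic side, so consumers bear the smaller share.

Consumers' share ≈ 0.4.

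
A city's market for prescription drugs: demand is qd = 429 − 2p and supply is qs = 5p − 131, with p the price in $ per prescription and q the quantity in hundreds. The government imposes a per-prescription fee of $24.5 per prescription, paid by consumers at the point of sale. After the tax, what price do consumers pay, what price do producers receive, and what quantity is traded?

Consumers pay $97.5; producers receive $73; quantity = 234.

Before the tax: set 429 − 2p = 5p − 131 → p* = $80, q* = 269.
With the tax collected from consumers, demand (in seller-price terms) shifts: qd = 429 − 2(p + 24.5).
Solving gives q = 234 with consumers paying $97.5 and producers receiving $73 (the $24.5 wedge).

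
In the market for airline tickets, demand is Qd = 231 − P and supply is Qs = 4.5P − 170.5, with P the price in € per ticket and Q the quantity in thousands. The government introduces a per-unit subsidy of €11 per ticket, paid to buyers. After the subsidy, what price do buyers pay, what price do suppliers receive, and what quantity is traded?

Buyers pay €64; suppliers receive €75; quantity = 167.

Before the subsidy: set 231 − P = 4.5P − 170.5 → P* = €73, Q* = 158.
With a per-unit subsidy paid to buyers, each effectively pays P − 11, so demand becomes Qd = 231 − (P − 11).
Solving gives Q = 167 with buyers paying €64 and suppliers receiving €75 (the €11 wedge).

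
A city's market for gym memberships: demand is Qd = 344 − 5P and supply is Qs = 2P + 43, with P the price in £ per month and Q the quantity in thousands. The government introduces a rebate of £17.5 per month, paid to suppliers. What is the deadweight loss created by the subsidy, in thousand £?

Deadweight loss = £218.75 thousand.

Before the subsidy: set 344 − 5P = 2P + 43 → P* = £43, Q* = 129.
With a per-unit subsidy paid to suppliers, each receives P + 17.5 per unit sold, so supply becomes Qs = 2(P + 17.5) + 43.
Solving gives Q = 154 with buyers paying £38 and suppliers receiving £55.5 (the £17.5 wedge).
Quantity rises by |ΔQ| = |129 − 154| = 25.
DWL = ½ · t · |ΔQ| = ½ · 17.5 · 25 = £218.75.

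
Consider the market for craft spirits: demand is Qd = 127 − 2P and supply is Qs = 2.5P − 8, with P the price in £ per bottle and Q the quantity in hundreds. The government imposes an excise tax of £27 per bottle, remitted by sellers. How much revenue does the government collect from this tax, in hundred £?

Tax revenue = £999 hundred.

Before the tax: set 127 − 2P = 2.5P − 8 → P* = £30, Q* = 67.
With the tax collected from sellers, supply shifts: Qs = 2.5(P − 27) − 8.
Solving gives Q = 37 with consumers paying £45 and sellers receiving £18 (the £27 wedge).
Revenue = t · Q = 27 · 37 = £999.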